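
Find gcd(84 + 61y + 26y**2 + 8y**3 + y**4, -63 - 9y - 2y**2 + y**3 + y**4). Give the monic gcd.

21 + 10y + 4y**2 + y**3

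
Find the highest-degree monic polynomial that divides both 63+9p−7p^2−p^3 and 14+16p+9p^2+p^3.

7+p

Apply the Euclidean algorithm:
  −p^3−7p^2+9p+63 = (−1)(p^3+9p^2+16p+14) + (2p^2+25p+77)
  p^3+9p^2+16p+14 = ((1/2)p−7/4)(2p^2+25p+77) + ((85/4)p+595/4)
  2p^2+25p+77 = ((8/85)p+44/85)((85/4)p+595/4) + (0)
Last nonzero remainder: (85/4)p+595/4. Dividing through by 85/4 gives the monic gcd p+7.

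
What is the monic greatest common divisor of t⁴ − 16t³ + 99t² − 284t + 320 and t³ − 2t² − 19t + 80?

Apply the Euclidean algorithm:
  t⁴ − 16t³ + 99t² − 284t + 320 = (t − 14)(t³ − 2t² − 19t + 80) + (90t² − 630t + 1440)
  t³ − 2t² − 19t + 80 = ((1/90)t + 1/18)(90t² − 630t + 1440) + (0)
Last nonzero remainder: 90t² − 630t + 1440. Dividing through by 90 gives the monic gcd t² − 7t + 16.

t² − 7t + 16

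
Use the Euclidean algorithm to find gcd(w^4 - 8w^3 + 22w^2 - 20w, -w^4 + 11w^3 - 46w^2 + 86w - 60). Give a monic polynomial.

w^3 - 8w^2 + 22w - 20

By polynomial division,
  w^4 - 8w^3 + 22w^2 - 20w = (-1)(-w^4 + 11w^3 - 46w^2 + 86w - 60) + (3w^3 - 24w^2 + 66w - 60)
  -w^4 + 11w^3 - 46w^2 + 86w - 60 = (-(1/3)w + 1)(3w^3 - 24w^2 + 66w - 60) + (0)
Last nonzero remainder: 3w^3 - 24w^2 + 66w - 60. Dividing through by 3 gives the monic gcd w^3 - 8w^2 + 22w - 20.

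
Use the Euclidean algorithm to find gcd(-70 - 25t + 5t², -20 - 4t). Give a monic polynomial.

Apply the Euclidean algorithm:
  5t² - 25t - 70 = (-(5/4)t + 25/2)(-4t - 20) + (180)
  -4t - 20 = (-(1/45)t - 1/9)(180) + (0)
The last nonzero remainder is the constant 180, so the polynomials are coprime and gcd = 1.

1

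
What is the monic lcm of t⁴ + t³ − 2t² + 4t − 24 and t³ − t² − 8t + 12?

t⁵ − t⁴ − 4t³ + 8t² − 32t + 48

Euclidean algorithm in ℚ[t]:
  t⁴ + t³ − 2t² + 4t − 24 = (t + 2)(t³ − t² − 8t + 12) + (8t² + 8t − 48)
  t³ − t² − 8t + 12 = ((1/8)t − 1/4)(8t² + 8t − 48) + (0)
Last nonzero remainder: 8t² + 8t − 48. Dividing through by 8 gives the monic gcd t² + t − 6.
Then lcm(f, g) = f·g / gcd(f, g); expanding and making the result monic gives the answer.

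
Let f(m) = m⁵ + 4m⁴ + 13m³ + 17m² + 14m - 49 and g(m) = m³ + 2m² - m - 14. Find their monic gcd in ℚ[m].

m² + 4m + 7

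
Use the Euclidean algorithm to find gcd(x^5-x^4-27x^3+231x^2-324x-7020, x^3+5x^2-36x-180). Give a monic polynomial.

Apply the Euclidean algorithm:
  x^5-x^4-27x^3+231x^2-324x-7020 = (x^2-6x+39)(x^3+5x^2-36x-180) + (0)
The last nonzero remainder x^3+5x^2-36x-180 is already monic.

x^3+5x^2-36x-180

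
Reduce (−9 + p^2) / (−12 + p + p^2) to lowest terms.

Apply the Euclidean algorithm:
  p^2 − 9 = (p^2 + p − 12) + (−p + 3)
  p^2 + p − 12 = (−p − 4)(−p + 3) + (0)
Last nonzero remainder: −p + 3. Dividing through by −1 gives the monic gcd p − 3.
Cancel p − 3 from numerator and denominator to get the reduced form.

(3 + p)/(4 + p)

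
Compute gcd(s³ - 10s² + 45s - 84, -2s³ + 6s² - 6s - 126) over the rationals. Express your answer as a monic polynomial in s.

s² - 6s + 21

By polynomial division,
  s³ - 10s² + 45s - 84 = (-1/2)(-2s³ + 6s² - 6s - 126) + (-7s² + 42s - 147)
  -2s³ + 6s² - 6s - 126 = ((2/7)s + 6/7)(-7s² + 42s - 147) + (0)
Last nonzero remainder: -7s² + 42s - 147. Dividing through by -7 gives the monic gcd s² - 6s + 21.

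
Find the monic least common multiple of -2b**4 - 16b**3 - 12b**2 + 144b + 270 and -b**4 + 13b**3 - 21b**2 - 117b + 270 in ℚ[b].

b**6 - 5b**5 - 68b**4 + 90b**3 + 981b**2 - 405b - 4050

Repeated division with remainder:
  -2b**4 - 16b**3 - 12b**2 + 144b + 270 = (2)(-b**4 + 13b**3 - 21b**2 - 117b + 270) + (-42b**3 + 30b**2 + 378b - 270)
  -b**4 + 13b**3 - 21b**2 - 117b + 270 = ((1/42)b - 43/147)(-42b**3 + 30b**2 + 378b - 270) + (-(1040/49)b**2 + 9360/49)
  -42b**3 + 30b**2 + 378b - 270 = ((1029/520)b - 147/104)(-(1040/49)b**2 + 9360/49) + (0)
Last nonzero remainder: -(1040/49)b**2 + 9360/49. Dividing through by -1040/49 gives the monic gcd b**2 - 9.
Then lcm(f, g) = f·g / gcd(f, g); expanding and making the result monic gives the answer.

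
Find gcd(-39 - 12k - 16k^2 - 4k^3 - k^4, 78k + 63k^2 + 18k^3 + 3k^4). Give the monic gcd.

13 + 4k + k^2

Apply the Euclidean algorithm:
  -k^4 - 4k^3 - 16k^2 - 12k - 39 = (-1/3)(3k^4 + 18k^3 + 63k^2 + 78k) + (2k^3 + 5k^2 + 14k - 39)
  3k^4 + 18k^3 + 63k^2 + 78k = ((3/2)k + 21/4)(2k^3 + 5k^2 + 14k - 39) + ((63/4)k^2 + 63k + 819/4)
  2k^3 + 5k^2 + 14k - 39 = ((8/63)k - 4/21)((63/4)k^2 + 63k + 819/4) + (0)
Last nonzero remainder: (63/4)k^2 + 63k + 819/4. Dividing through by 63/4 gives the monic gcd k^2 + 4k + 13.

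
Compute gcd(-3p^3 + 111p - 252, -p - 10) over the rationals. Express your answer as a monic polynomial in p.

Repeated division with remainder:
  -3p^3 + 111p - 252 = (3p^2 - 30p + 189)(-p - 10) + (1638)
  -p - 10 = (-(1/1638)p - 5/819)(1638) + (0)
The last nonzero remainder is the constant 1638, so the polynomials are coprime and gcd = 1.

1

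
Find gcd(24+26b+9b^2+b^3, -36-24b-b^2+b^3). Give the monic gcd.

Repeated division with remainder:
  b^3+9b^2+26b+24 = (b^3-b^2-24b-36) + (10b^2+50b+60)
  b^3-b^2-24b-36 = ((1/10)b-3/5)(10b^2+50b+60) + (0)
Last nonzero remainder: 10b^2+50b+60. Dividing through by 10 gives the monic gcd b^2+5b+6.

6+5b+b^2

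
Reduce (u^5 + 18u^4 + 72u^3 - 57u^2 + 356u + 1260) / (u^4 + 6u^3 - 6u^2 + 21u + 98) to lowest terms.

Euclidean algorithm in ℚ[u]:
  u^5 + 18u^4 + 72u^3 - 57u^2 + 356u + 1260 = (u + 12)(u^4 + 6u^3 - 6u^2 + 21u + 98) + (6u^3 - 6u^2 + 6u + 84)
  u^4 + 6u^3 - 6u^2 + 21u + 98 = ((1/6)u + 7/6)(6u^3 - 6u^2 + 6u + 84) + (0)
Last nonzero remainder: 6u^3 - 6u^2 + 6u + 84. Dividing through by 6 gives the monic gcd u^3 - u^2 + u + 14.
Cancel u^3 - u^2 + u + 14 from numerator and denominator to get the reduced form.

(u^2 + 19u + 90)/(u + 7)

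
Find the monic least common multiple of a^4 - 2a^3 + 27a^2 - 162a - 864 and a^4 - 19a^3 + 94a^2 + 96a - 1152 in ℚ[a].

By polynomial division,
  a^4 - 2a^3 + 27a^2 - 162a - 864 = (a^4 - 19a^3 + 94a^2 + 96a - 1152) + (17a^3 - 67a^2 - 258a + 288)
  a^4 - 19a^3 + 94a^2 + 96a - 1152 = ((1/17)a - 256/289)(17a^3 - 67a^2 - 258a + 288) + ((14400/289)a^2 - (43200/289)a - 259200/289)
  17a^3 - 67a^2 - 258a + 288 = ((4913/14400)a - 289/900)((14400/289)a^2 - (43200/289)a - 259200/289) + (0)
Last nonzero remainder: (14400/289)a^2 - (43200/289)a - 259200/289. Dividing through by 14400/289 gives the monic gcd a^2 - 3a - 18.
Then lcm(f, g) = f·g / gcd(f, g); expanding and making the result monic gives the answer.

a^6 - 18a^5 + 123a^4 - 722a^3 + 3456a^2 + 3456a - 55296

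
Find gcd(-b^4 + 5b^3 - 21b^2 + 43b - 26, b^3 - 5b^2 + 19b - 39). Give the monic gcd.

b^2 - 2b + 13

Apply the Euclidean algorithm:
  -b^4 + 5b^3 - 21b^2 + 43b - 26 = (-b)(b^3 - 5b^2 + 19b - 39) + (-2b^2 + 4b - 26)
  b^3 - 5b^2 + 19b - 39 = (-(1/2)b + 3/2)(-2b^2 + 4b - 26) + (0)
Last nonzero remainder: -2b^2 + 4b - 26. Dividing through by -2 gives the monic gcd b^2 - 2b + 13.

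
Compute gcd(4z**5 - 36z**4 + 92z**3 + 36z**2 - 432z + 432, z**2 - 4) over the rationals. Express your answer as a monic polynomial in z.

Repeated division with remainder:
  4z**5 - 36z**4 + 92z**3 + 36z**2 - 432z + 432 = (4z**3 - 36z**2 + 108z - 108)(z**2 - 4) + (0)
The last nonzero remainder z**2 - 4 is already monic.

z**2 - 4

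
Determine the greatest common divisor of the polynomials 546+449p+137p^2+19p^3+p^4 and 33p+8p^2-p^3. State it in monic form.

Apply the Euclidean algorithm:
  p^4+19p^3+137p^2+449p+546 = (-p-27)(-p^3+8p^2+33p) + (386p^2+1340p+546)
  -p^3+8p^2+33p = (-(1/386)p+1107/37249)(386p^2+1340p+546) + (-(201474/37249)p-604422/37249)
  386p^2+1340p+546 = (-(7189057/100737)p-37249/1107)(-(201474/37249)p-604422/37249) + (0)
Last nonzero remainder: -(201474/37249)p-604422/37249. Dividing through by -201474/37249 gives the monic gcd p+3.

3+p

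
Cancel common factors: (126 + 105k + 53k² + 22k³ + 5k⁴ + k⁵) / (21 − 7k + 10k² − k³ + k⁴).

By polynomial division,
  k⁵ + 5k⁴ + 22k³ + 53k² + 105k + 126 = (k + 6)(k⁴ − k³ + 10k² − 7k + 21) + (18k³ + 126k)
  k⁴ − k³ + 10k² − 7k + 21 = ((1/18)k − 1/18)(18k³ + 126k) + (3k² + 21)
  18k³ + 126k = (6k)(3k² + 21) + (0)
Last nonzero remainder: 3k² + 21. Dividing through by 3 gives the monic gcd k² + 7.
Cancel k² + 7 from numerator and denominator to get the reduced form.

(18 + 15k + 5k² + k³)/(3 − k + k²)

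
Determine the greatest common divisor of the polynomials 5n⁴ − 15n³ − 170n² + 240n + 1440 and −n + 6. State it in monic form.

Apply the Euclidean algorithm:
  5n⁴ − 15n³ − 170n² + 240n + 1440 = (−5n³ − 15n² + 80n + 240)(−n + 6) + (0)
Last nonzero remainder: −n + 6. Dividing through by −1 gives the monic gcd n − 6.

n − 6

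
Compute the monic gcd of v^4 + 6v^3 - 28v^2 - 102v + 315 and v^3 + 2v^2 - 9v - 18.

Apply the Euclidean algorithm:
  v^4 + 6v^3 - 28v^2 - 102v + 315 = (v + 4)(v^3 + 2v^2 - 9v - 18) + (-27v^2 - 48v + 387)
  v^3 + 2v^2 - 9v - 18 = (-(1/27)v - 2/243)(-27v^2 - 48v + 387) + ((400/81)v - 400/27)
  -27v^2 - 48v + 387 = (-(2187/400)v - 10449/400)((400/81)v - 400/27) + (0)
Last nonzero remainder: (400/81)v - 400/27. Dividing through by 400/81 gives the monic gcd v - 3.

v - 3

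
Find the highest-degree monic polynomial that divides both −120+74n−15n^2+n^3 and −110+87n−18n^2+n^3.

Repeated division with remainder:
  n^3−15n^2+74n−120 = (n^3−18n^2+87n−110) + (3n^2−13n−10)
  n^3−18n^2+87n−110 = ((1/3)n−41/9)(3n^2−13n−10) + ((280/9)n−1400/9)
  3n^2−13n−10 = ((27/280)n+9/140)((280/9)n−1400/9) + (0)
Last nonzero remainder: (280/9)n−1400/9. Dividing through by 280/9 gives the monic gcd n−5.

−5+n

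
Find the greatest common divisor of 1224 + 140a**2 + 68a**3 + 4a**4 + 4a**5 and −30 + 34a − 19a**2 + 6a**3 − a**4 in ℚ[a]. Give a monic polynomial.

6 − 2a + a**2

Apply the Euclidean algorithm:
  4a**5 + 4a**4 + 68a**3 + 140a**2 + 1224 = (−4a − 28)(−a**4 + 6a**3 − 19a**2 + 34a − 30) + (160a**3 − 256a**2 + 832a + 384)
  −a**4 + 6a**3 − 19a**2 + 34a − 30 = (−(1/160)a + 11/400)(160a**3 − 256a**2 + 832a + 384) + (−(169/25)a**2 + (338/25)a − 1014/25)
  160a**3 − 256a**2 + 832a + 384 = (−(4000/169)a − 1600/169)(−(169/25)a**2 + (338/25)a − 1014/25) + (0)
Last nonzero remainder: −(169/25)a**2 + (338/25)a − 1014/25. Dividing through by −169/25 gives the monic gcd a**2 − 2a + 6.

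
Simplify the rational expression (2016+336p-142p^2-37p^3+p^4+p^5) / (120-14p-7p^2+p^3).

Apply the Euclidean algorithm:
  p^5+p^4-37p^3-142p^2+336p+2016 = (p^2+8p+33)(p^3-7p^2-14p+120) + (81p^2-162p-1944)
  p^3-7p^2-14p+120 = ((1/81)p-5/81)(81p^2-162p-1944) + (0)
Last nonzero remainder: 81p^2-162p-1944. Dividing through by 81 gives the monic gcd p^2-2p-24.
Cancel p^2-2p-24 from numerator and denominator to get the reduced form.

(-84-7p+3p^2+p^3)/(-5+p)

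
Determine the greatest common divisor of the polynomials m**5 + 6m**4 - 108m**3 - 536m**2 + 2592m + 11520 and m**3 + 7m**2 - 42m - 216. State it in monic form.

m**2 - 2m - 24

Euclidean algorithm in ℚ[m]:
  m**5 + 6m**4 - 108m**3 - 536m**2 + 2592m + 11520 = (m**2 - m - 59)(m**3 + 7m**2 - 42m - 216) + (51m**2 - 102m - 1224)
  m**3 + 7m**2 - 42m - 216 = ((1/51)m + 3/17)(51m**2 - 102m - 1224) + (0)
Last nonzero remainder: 51m**2 - 102m - 1224. Dividing through by 51 gives the monic gcd m**2 - 2m - 24.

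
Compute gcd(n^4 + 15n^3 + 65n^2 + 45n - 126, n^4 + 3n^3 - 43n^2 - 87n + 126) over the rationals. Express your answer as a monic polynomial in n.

n^3 + 9n^2 + 11n - 21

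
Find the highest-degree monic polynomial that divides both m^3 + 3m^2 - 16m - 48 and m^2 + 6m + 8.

Euclidean algorithm in ℚ[m]:
  m^3 + 3m^2 - 16m - 48 = (m - 3)(m^2 + 6m + 8) + (-6m - 24)
  m^2 + 6m + 8 = (-(1/6)m - 1/3)(-6m - 24) + (0)
Last nonzero remainder: -6m - 24. Dividing through by -6 gives the monic gcd m + 4.

m + 4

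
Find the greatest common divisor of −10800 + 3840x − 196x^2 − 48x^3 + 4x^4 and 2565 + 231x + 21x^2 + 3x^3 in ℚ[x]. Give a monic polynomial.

9 + x

Repeated division with remainder:
  4x^4 − 48x^3 − 196x^2 + 3840x − 10800 = ((4/3)x − 76/3)(3x^3 + 21x^2 + 231x + 2565) + (28x^2 + 6272x + 54180)
  3x^3 + 21x^2 + 231x + 2565 = ((3/28)x − 93/4)(28x^2 + 6272x + 54180) + (140250x + 1262250)
  28x^2 + 6272x + 54180 = ((14/70125)x + 602/14025)(140250x + 1262250) + (0)
Last nonzero remainder: 140250x + 1262250. Dividing through by 140250 gives the monic gcd x + 9.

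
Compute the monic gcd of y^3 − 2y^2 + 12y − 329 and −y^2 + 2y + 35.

Apply the Euclidean algorithm:
  y^3 − 2y^2 + 12y − 329 = (−y)(−y^2 + 2y + 35) + (47y − 329)
  −y^2 + 2y + 35 = (−(1/47)y − 5/47)(47y − 329) + (0)
Last nonzero remainder: 47y − 329. Dividing through by 47 gives the monic gcd y − 7.

y − 7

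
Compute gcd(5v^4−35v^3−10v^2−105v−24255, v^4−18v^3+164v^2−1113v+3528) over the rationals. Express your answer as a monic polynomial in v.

Repeated division with remainder:
  5v^4−35v^3−10v^2−105v−24255 = (5)(v^4−18v^3+164v^2−1113v+3528) + (55v^3−830v^2+5460v−41895)
  v^4−18v^3+164v^2−1113v+3528 = ((1/55)v−32/605)(55v^3−830v^2+5460v−41895) + ((2520/121)v^2−(7560/121)v+158760/121)
  55v^3−830v^2+5460v−41895 = ((1331/504)v−2299/72)((2520/121)v^2−(7560/121)v+158760/121) + (0)
Last nonzero remainder: (2520/121)v^2−(7560/121)v+158760/121. Dividing through by 2520/121 gives the monic gcd v^2−3v+63.

v^2−3v+63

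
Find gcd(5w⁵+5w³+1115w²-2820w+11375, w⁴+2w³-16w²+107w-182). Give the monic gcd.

By polynomial division,
  5w⁵+5w³+1115w²-2820w+11375 = (5w-10)(w⁴+2w³-16w²+107w-182) + (105w³+420w²-840w+9555)
  w⁴+2w³-16w²+107w-182 = ((1/105)w-2/105)(105w³+420w²-840w+9555) + (0)
Last nonzero remainder: 105w³+420w²-840w+9555. Dividing through by 105 gives the monic gcd w³+4w²-8w+91.

w³+4w²-8w+91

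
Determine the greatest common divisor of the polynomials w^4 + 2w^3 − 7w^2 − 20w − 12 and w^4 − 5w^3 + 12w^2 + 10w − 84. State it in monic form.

By polynomial division,
  w^4 + 2w^3 − 7w^2 − 20w − 12 = (w^4 − 5w^3 + 12w^2 + 10w − 84) + (7w^3 − 19w^2 − 30w + 72)
  w^4 − 5w^3 + 12w^2 + 10w − 84 = ((1/7)w − 16/49)(7w^3 − 19w^2 − 30w + 72) + ((494/49)w^2 − (494/49)w − 2964/49)
  7w^3 − 19w^2 − 30w + 72 = ((343/494)w − 294/247)((494/49)w^2 − (494/49)w − 2964/49) + (0)
Last nonzero remainder: (494/49)w^2 − (494/49)w − 2964/49. Dividing through by 494/49 gives the monic gcd w^2 − w − 6.

w^2 − w − 6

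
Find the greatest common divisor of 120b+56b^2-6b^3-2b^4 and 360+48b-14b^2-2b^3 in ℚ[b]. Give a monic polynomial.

Euclidean algorithm in ℚ[b]:
  -2b^4-6b^3+56b^2+120b = (b-4)(-2b^3-14b^2+48b+360) + (-48b^2-48b+1440)
  -2b^3-14b^2+48b+360 = ((1/24)b+1/4)(-48b^2-48b+1440) + (0)
Last nonzero remainder: -48b^2-48b+1440. Dividing through by -48 gives the monic gcd b^2+b-30.

-30+b+b^2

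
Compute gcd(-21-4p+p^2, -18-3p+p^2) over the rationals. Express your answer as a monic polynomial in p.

3+p

By polynomial division,
  p^2-4p-21 = (p^2-3p-18) + (-p-3)
  p^2-3p-18 = (-p+6)(-p-3) + (0)
Last nonzero remainder: -p-3. Dividing through by -1 gives the monic gcd p+3.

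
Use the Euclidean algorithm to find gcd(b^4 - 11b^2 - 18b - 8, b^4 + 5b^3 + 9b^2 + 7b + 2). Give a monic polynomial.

Apply the Euclidean algorithm:
  b^4 - 11b^2 - 18b - 8 = (b^4 + 5b^3 + 9b^2 + 7b + 2) + (-5b^3 - 20b^2 - 25b - 10)
  b^4 + 5b^3 + 9b^2 + 7b + 2 = (-(1/5)b - 1/5)(-5b^3 - 20b^2 - 25b - 10) + (0)
Last nonzero remainder: -5b^3 - 20b^2 - 25b - 10. Dividing through by -5 gives the monic gcd b^3 + 4b^2 + 5b + 2.

b^3 + 4b^2 + 5b + 2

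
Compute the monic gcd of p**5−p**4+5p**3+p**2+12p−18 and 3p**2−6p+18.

By polynomial division,
  p**5−p**4+5p**3+p**2+12p−18 = ((1/3)p**3+(1/3)p**2+(1/3)p−1)(3p**2−6p+18) + (0)
Last nonzero remainder: 3p**2−6p+18. Dividing through by 3 gives the monic gcd p**2−2p+6.

p**2−2p+6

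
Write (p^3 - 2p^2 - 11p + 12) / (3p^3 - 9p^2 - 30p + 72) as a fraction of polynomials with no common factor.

(p - 1)/(3p - 6)

By polynomial division,
  p^3 - 2p^2 - 11p + 12 = (1/3)(3p^3 - 9p^2 - 30p + 72) + (p^2 - p - 12)
  3p^3 - 9p^2 - 30p + 72 = (3p - 6)(p^2 - p - 12) + (0)
The last nonzero remainder p^2 - p - 12 is already monic.
Cancel p^2 - p - 12 from numerator and denominator to get the reduced form.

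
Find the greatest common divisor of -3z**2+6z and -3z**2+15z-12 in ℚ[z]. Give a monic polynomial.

Apply the Euclidean algorithm:
  -3z**2+6z = (-3z**2+15z-12) + (-9z+12)
  -3z**2+15z-12 = ((1/3)z-11/9)(-9z+12) + (8/3)
  -9z+12 = (-(27/8)z+9/2)(8/3) + (0)
The last nonzero remainder is the constant 8/3, so the polynomials are coprime and gcd = 1.

1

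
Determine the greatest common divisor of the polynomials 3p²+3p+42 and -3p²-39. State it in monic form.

1

Euclidean algorithm in ℚ[p]:
  3p²+3p+42 = (-1)(-3p²-39) + (3p+3)
  -3p²-39 = (-p+1)(3p+3) + (-42)
  3p+3 = (-(1/14)p-1/14)(-42) + (0)
The last nonzero remainder is the constant -42, so the polynomials are coprime and gcd = 1.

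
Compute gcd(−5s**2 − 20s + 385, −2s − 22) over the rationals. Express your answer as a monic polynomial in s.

Apply the Euclidean algorithm:
  −5s**2 − 20s + 385 = ((5/2)s − 35/2)(−2s − 22) + (0)
Last nonzero remainder: −2s − 22. Dividing through by −2 gives the monic gcd s + 11.

s + 11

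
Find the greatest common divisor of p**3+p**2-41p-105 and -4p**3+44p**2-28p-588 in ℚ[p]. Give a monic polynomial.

p**2-4p-21

By polynomial division,
  p**3+p**2-41p-105 = (-1/4)(-4p**3+44p**2-28p-588) + (12p**2-48p-252)
  -4p**3+44p**2-28p-588 = (-(1/3)p+7/3)(12p**2-48p-252) + (0)
Last nonzero remainder: 12p**2-48p-252. Dividing through by 12 gives the monic gcd p**2-4p-21.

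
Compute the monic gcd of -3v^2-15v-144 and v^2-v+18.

By polynomial division,
  -3v^2-15v-144 = (-3)(v^2-v+18) + (-18v-90)
  v^2-v+18 = (-(1/18)v+1/3)(-18v-90) + (48)
  -18v-90 = (-(3/8)v-15/8)(48) + (0)
The last nonzero remainder is the constant 48, so the polynomials are coprime and gcd = 1.

1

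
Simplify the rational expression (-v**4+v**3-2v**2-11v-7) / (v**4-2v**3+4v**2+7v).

Apply the Euclidean algorithm:
  -v**4+v**3-2v**2-11v-7 = (-1)(v**4-2v**3+4v**2+7v) + (-v**3+2v**2-4v-7)
  v**4-2v**3+4v**2+7v = (-v)(-v**3+2v**2-4v-7) + (0)
Last nonzero remainder: -v**3+2v**2-4v-7. Dividing through by -1 gives the monic gcd v**3-2v**2+4v+7.
Cancel v**3-2v**2+4v+7 from numerator and denominator to get the reduced form.

(-v-1)/(v)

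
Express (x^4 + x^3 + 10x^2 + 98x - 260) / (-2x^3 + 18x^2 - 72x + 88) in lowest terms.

(-x^3 - 3x^2 - 16x - 130)/(2x^2 - 14x + 44)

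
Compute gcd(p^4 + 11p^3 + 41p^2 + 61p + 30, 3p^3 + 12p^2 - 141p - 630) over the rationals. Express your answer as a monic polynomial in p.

Euclidean algorithm in ℚ[p]:
  p^4 + 11p^3 + 41p^2 + 61p + 30 = ((1/3)p + 7/3)(3p^3 + 12p^2 - 141p - 630) + (60p^2 + 600p + 1500)
  3p^3 + 12p^2 - 141p - 630 = ((1/20)p - 3/10)(60p^2 + 600p + 1500) + (-36p - 180)
  60p^2 + 600p + 1500 = (-(5/3)p - 25/3)(-36p - 180) + (0)
Last nonzero remainder: -36p - 180. Dividing through by -36 gives the monic gcd p + 5.

p + 5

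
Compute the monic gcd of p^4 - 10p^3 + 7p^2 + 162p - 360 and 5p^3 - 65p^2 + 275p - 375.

Apply the Euclidean algorithm:
  p^4 - 10p^3 + 7p^2 + 162p - 360 = ((1/5)p + 3/5)(5p^3 - 65p^2 + 275p - 375) + (-9p^2 + 72p - 135)
  5p^3 - 65p^2 + 275p - 375 = (-(5/9)p + 25/9)(-9p^2 + 72p - 135) + (0)
Last nonzero remainder: -9p^2 + 72p - 135. Dividing through by -9 gives the monic gcd p^2 - 8p + 15.

p^2 - 8p + 15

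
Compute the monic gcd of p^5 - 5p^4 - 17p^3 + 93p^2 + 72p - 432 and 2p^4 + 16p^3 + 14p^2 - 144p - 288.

p^2 - 9

Apply the Euclidean algorithm:
  p^5 - 5p^4 - 17p^3 + 93p^2 + 72p - 432 = ((1/2)p - 13/2)(2p^4 + 16p^3 + 14p^2 - 144p - 288) + (80p^3 + 256p^2 - 720p - 2304)
  2p^4 + 16p^3 + 14p^2 - 144p - 288 = ((1/40)p + 3/25)(80p^3 + 256p^2 - 720p - 2304) + ((32/25)p^2 - 288/25)
  80p^3 + 256p^2 - 720p - 2304 = ((125/2)p + 200)((32/25)p^2 - 288/25) + (0)
Last nonzero remainder: (32/25)p^2 - 288/25. Dividing through by 32/25 gives the monic gcd p^2 - 9.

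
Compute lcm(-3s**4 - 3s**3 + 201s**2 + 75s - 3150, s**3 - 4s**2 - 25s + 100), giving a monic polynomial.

s**5 - 3s**4 - 71s**3 + 243s**2 + 1150s - 4200

Apply the Euclidean algorithm:
  -3s**4 - 3s**3 + 201s**2 + 75s - 3150 = (-3s - 15)(s**3 - 4s**2 - 25s + 100) + (66s**2 - 1650)
  s**3 - 4s**2 - 25s + 100 = ((1/66)s - 2/33)(66s**2 - 1650) + (0)
Last nonzero remainder: 66s**2 - 1650. Dividing through by 66 gives the monic gcd s**2 - 25.
Then lcm(f, g) = f·g / gcd(f, g); expanding and making the result monic gives the answer.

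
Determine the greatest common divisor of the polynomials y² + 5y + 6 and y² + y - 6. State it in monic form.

y + 3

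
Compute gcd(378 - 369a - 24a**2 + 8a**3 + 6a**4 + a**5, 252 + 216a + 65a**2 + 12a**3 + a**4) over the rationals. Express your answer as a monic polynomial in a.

126 + 45a + 10a**2 + a**3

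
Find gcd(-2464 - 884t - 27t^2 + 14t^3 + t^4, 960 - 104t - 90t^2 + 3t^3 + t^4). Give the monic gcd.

-32 - 4t + t^2

Repeated division with remainder:
  t^4 + 14t^3 - 27t^2 - 884t - 2464 = (t^4 + 3t^3 - 90t^2 - 104t + 960) + (11t^3 + 63t^2 - 780t - 3424)
  t^4 + 3t^3 - 90t^2 - 104t + 960 = ((1/11)t - 30/121)(11t^3 + 63t^2 - 780t - 3424) + (-(420/121)t^2 + (1680/121)t + 13440/121)
  11t^3 + 63t^2 - 780t - 3424 = (-(1331/420)t - 12947/420)(-(420/121)t^2 + (1680/121)t + 13440/121) + (0)
Last nonzero remainder: -(420/121)t^2 + (1680/121)t + 13440/121. Dividing through by -420/121 gives the monic gcd t^2 - 4t - 32.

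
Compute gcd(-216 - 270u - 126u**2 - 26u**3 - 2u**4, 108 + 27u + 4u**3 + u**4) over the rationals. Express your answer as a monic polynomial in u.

Apply the Euclidean algorithm:
  -2u**4 - 26u**3 - 126u**2 - 270u - 216 = (-2)(u**4 + 4u**3 + 27u + 108) + (-18u**3 - 126u**2 - 216u)
  u**4 + 4u**3 + 27u + 108 = (-(1/18)u + 1/6)(-18u**3 - 126u**2 - 216u) + (9u**2 + 63u + 108)
  -18u**3 - 126u**2 - 216u = (-2u)(9u**2 + 63u + 108) + (0)
Last nonzero remainder: 9u**2 + 63u + 108. Dividing through by 9 gives the monic gcd u**2 + 7u + 12.

12 + 7u + u**2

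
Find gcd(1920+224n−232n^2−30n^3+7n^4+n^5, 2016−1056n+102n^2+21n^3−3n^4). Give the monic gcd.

16−8n+n^2

By polynomial division,
  n^5+7n^4−30n^3−232n^2+224n+1920 = (−(1/3)n−14/3)(−3n^4+21n^3+102n^2−1056n+2016) + (102n^3−108n^2−4032n+11328)
  −3n^4+21n^3+102n^2−1056n+2016 = (−(1/34)n+101/578)(102n^3−108n^2−4032n+11328) + ((660/289)n^2−(5280/289)n+10560/289)
  102n^3−108n^2−4032n+11328 = ((4913/110)n+17051/55)((660/289)n^2−(5280/289)n+10560/289) + (0)
Last nonzero remainder: (660/289)n^2−(5280/289)n+10560/289. Dividing through by 660/289 gives the monic gcd n^2−8n+16.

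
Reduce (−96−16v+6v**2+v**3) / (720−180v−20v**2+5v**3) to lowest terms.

(4+v)/(−30+5v)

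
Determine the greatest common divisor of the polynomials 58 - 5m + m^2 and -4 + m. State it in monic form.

Euclidean algorithm in ℚ[m]:
  m^2 - 5m + 58 = (m - 1)(m - 4) + (54)
  m - 4 = ((1/54)m - 2/27)(54) + (0)
The last nonzero remainder is the constant 54, so the polynomials are coprime and gcd = 1.

1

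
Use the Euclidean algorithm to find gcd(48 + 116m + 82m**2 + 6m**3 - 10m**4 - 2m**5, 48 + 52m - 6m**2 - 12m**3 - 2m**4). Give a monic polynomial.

4 + 5m + m**2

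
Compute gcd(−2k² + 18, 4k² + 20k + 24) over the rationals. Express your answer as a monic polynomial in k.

k + 3

Euclidean algorithm in ℚ[k]:
  −2k² + 18 = (−1/2)(4k² + 20k + 24) + (10k + 30)
  4k² + 20k + 24 = ((2/5)k + 4/5)(10k + 30) + (0)
Last nonzero remainder: 10k + 30. Dividing through by 10 gives the monic gcd k + 3.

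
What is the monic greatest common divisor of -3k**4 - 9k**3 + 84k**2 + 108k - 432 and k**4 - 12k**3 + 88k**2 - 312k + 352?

k**2 - 6k + 8

Euclidean algorithm in ℚ[k]:
  -3k**4 - 9k**3 + 84k**2 + 108k - 432 = (-3)(k**4 - 12k**3 + 88k**2 - 312k + 352) + (-45k**3 + 348k**2 - 828k + 624)
  k**4 - 12k**3 + 88k**2 - 312k + 352 = (-(1/45)k + 64/675)(-45k**3 + 348k**2 - 828k + 624) + ((8236/225)k**2 - (16472/75)k + 65888/225)
  -45k**3 + 348k**2 - 828k + 624 = (-(10125/8236)k + 8775/4118)((8236/225)k**2 - (16472/75)k + 65888/225) + (0)
Last nonzero remainder: (8236/225)k**2 - (16472/75)k + 65888/225. Dividing through by 8236/225 gives the monic gcd k**2 - 6k + 8.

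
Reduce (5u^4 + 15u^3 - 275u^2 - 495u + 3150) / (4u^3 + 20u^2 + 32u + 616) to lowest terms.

(5u^3 - 20u^2 - 135u + 450)/(4u^2 - 8u + 88)

Euclidean algorithm in ℚ[u]:
  5u^4 + 15u^3 - 275u^2 - 495u + 3150 = ((5/4)u - 5/2)(4u^3 + 20u^2 + 32u + 616) + (-265u^2 - 1185u + 4690)
  4u^3 + 20u^2 + 32u + 616 = (-(4/265)u - 112/14045)(-265u^2 - 1185u + 4690) + ((262200/2809)u + 1835400/2809)
  -265u^2 - 1185u + 4690 = (-(148877/52440)u + 188203/26220)((262200/2809)u + 1835400/2809) + (0)
Last nonzero remainder: (262200/2809)u + 1835400/2809. Dividing through by 262200/2809 gives the monic gcd u + 7.
Cancel u + 7 from numerator and denominator to get the reduced form.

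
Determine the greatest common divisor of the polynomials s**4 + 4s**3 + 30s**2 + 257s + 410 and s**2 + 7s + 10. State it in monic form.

Repeated division with remainder:
  s**4 + 4s**3 + 30s**2 + 257s + 410 = (s**2 − 3s + 41)(s**2 + 7s + 10) + (0)
The last nonzero remainder s**2 + 7s + 10 is already monic.

s**2 + 7s + 10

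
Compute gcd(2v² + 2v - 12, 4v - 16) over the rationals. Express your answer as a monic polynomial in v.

1

By polynomial division,
  2v² + 2v - 12 = ((1/2)v + 5/2)(4v - 16) + (28)
  4v - 16 = ((1/7)v - 4/7)(28) + (0)
The last nonzero remainder is the constant 28, so the polynomials are coprime and gcd = 1.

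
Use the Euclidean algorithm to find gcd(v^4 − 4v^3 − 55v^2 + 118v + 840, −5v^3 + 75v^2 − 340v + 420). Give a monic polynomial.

v^2 − 13v + 42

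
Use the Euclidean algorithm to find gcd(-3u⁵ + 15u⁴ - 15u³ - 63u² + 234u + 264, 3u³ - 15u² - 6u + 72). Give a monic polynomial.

By polynomial division,
  -3u⁵ + 15u⁴ - 15u³ - 63u² + 234u + 264 = (-u² - 7)(3u³ - 15u² - 6u + 72) + (-96u² + 192u + 768)
  3u³ - 15u² - 6u + 72 = (-(1/32)u + 3/32)(-96u² + 192u + 768) + (0)
Last nonzero remainder: -96u² + 192u + 768. Dividing through by -96 gives the monic gcd u² - 2u - 8.

u² - 2u - 8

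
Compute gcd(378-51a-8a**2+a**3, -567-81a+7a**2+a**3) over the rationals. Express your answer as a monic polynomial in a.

-63-2a+a**2

Repeated division with remainder:
  a**3-8a**2-51a+378 = (a**3+7a**2-81a-567) + (-15a**2+30a+945)
  a**3+7a**2-81a-567 = (-(1/15)a-3/5)(-15a**2+30a+945) + (0)
Last nonzero remainder: -15a**2+30a+945. Dividing through by -15 gives the monic gcd a**2-2a-63.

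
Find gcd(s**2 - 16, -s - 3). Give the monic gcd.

Repeated division with remainder:
  s**2 - 16 = (-s + 3)(-s - 3) + (-7)
  -s - 3 = ((1/7)s + 3/7)(-7) + (0)
The last nonzero remainder is the constant -7, so the polynomials are coprime and gcd = 1.

1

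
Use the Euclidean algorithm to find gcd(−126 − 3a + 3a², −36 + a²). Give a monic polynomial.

By polynomial division,
  3a² − 3a − 126 = (3)(a² − 36) + (−3a − 18)
  a² − 36 = (−(1/3)a + 2)(−3a − 18) + (0)
Last nonzero remainder: −3a − 18. Dividing through by −3 gives the monic gcd a + 6.

6 + a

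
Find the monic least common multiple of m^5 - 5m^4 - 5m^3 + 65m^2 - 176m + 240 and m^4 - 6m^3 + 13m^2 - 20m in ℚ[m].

m^6 - 5m^5 - 5m^4 + 65m^3 - 176m^2 + 240m

Euclidean algorithm in ℚ[m]:
  m^5 - 5m^4 - 5m^3 + 65m^2 - 176m + 240 = (m + 1)(m^4 - 6m^3 + 13m^2 - 20m) + (-12m^3 + 72m^2 - 156m + 240)
  m^4 - 6m^3 + 13m^2 - 20m = (-(1/12)m)(-12m^3 + 72m^2 - 156m + 240) + (0)
Last nonzero remainder: -12m^3 + 72m^2 - 156m + 240. Dividing through by -12 gives the monic gcd m^3 - 6m^2 + 13m - 20.
Then lcm(f, g) = f·g / gcd(f, g); expanding and making the result monic gives the answer.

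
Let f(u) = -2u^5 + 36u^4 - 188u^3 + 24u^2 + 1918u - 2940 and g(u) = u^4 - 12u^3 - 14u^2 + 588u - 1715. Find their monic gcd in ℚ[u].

u^3 - 19u^2 + 119u - 245

By polynomial division,
  -2u^5 + 36u^4 - 188u^3 + 24u^2 + 1918u - 2940 = (-2u + 12)(u^4 - 12u^3 - 14u^2 + 588u - 1715) + (-72u^3 + 1368u^2 - 8568u + 17640)
  u^4 - 12u^3 - 14u^2 + 588u - 1715 = (-(1/72)u - 7/72)(-72u^3 + 1368u^2 - 8568u + 17640) + (0)
Last nonzero remainder: -72u^3 + 1368u^2 - 8568u + 17640. Dividing through by -72 gives the monic gcd u^3 - 19u^2 + 119u - 245.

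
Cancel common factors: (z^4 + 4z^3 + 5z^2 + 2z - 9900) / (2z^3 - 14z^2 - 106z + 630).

(z^3 + 13z^2 + 122z + 1100)/(2z^2 + 4z - 70)

Euclidean algorithm in ℚ[z]:
  z^4 + 4z^3 + 5z^2 + 2z - 9900 = ((1/2)z + 11/2)(2z^3 - 14z^2 - 106z + 630) + (135z^2 + 270z - 13365)
  2z^3 - 14z^2 - 106z + 630 = ((2/135)z - 2/15)(135z^2 + 270z - 13365) + (128z - 1152)
  135z^2 + 270z - 13365 = ((135/128)z + 1485/128)(128z - 1152) + (0)
Last nonzero remainder: 128z - 1152. Dividing through by 128 gives the monic gcd z - 9.
Cancel z - 9 from numerator and denominator to get the reduced form.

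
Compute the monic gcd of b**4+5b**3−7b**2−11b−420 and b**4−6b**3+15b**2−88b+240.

Repeated division with remainder:
  b**4+5b**3−7b**2−11b−420 = (b**4−6b**3+15b**2−88b+240) + (11b**3−22b**2+77b−660)
  b**4−6b**3+15b**2−88b+240 = ((1/11)b−4/11)(11b**3−22b**2+77b−660) + (0)
Last nonzero remainder: 11b**3−22b**2+77b−660. Dividing through by 11 gives the monic gcd b**3−2b**2+7b−60.

b**3−2b**2+7b−60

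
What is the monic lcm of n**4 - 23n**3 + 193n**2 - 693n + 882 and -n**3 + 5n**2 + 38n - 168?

Apply the Euclidean algorithm:
  n**4 - 23n**3 + 193n**2 - 693n + 882 = (-n + 18)(-n**3 + 5n**2 + 38n - 168) + (141n**2 - 1545n + 3906)
  -n**3 + 5n**2 + 38n - 168 = (-(1/141)n - 280/6627)(141n**2 - 1545n + 3906) + ((936/2209)n - 6552/2209)
  141n**2 - 1545n + 3906 = ((103823/312)n - 68479/52)((936/2209)n - 6552/2209) + (0)
Last nonzero remainder: (936/2209)n - 6552/2209. Dividing through by 936/2209 gives the monic gcd n - 7.
Then lcm(f, g) = f·g / gcd(f, g); expanding and making the result monic gives the answer.

n**6 - 21n**5 + 123n**4 + 245n**3 - 5136n**2 + 18396n - 21168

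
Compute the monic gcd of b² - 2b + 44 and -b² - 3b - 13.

1

Euclidean algorithm in ℚ[b]:
  b² - 2b + 44 = (-1)(-b² - 3b - 13) + (-5b + 31)
  -b² - 3b - 13 = ((1/5)b + 46/25)(-5b + 31) + (-1751/25)
  -5b + 31 = ((125/1751)b - 775/1751)(-1751/25) + (0)
The last nonzero remainder is the constant -1751/25, so the polynomials are coprime and gcd = 1.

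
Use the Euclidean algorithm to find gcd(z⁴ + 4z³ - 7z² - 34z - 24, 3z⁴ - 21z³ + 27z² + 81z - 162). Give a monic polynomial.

z² - z - 6

Apply the Euclidean algorithm:
  z⁴ + 4z³ - 7z² - 34z - 24 = (1/3)(3z⁴ - 21z³ + 27z² + 81z - 162) + (11z³ - 16z² - 61z + 30)
  3z⁴ - 21z³ + 27z² + 81z - 162 = ((3/11)z - 183/121)(11z³ - 16z² - 61z + 30) + ((2352/121)z² - (2352/121)z - 14112/121)
  11z³ - 16z² - 61z + 30 = ((1331/2352)z - 605/2352)((2352/121)z² - (2352/121)z - 14112/121) + (0)
Last nonzero remainder: (2352/121)z² - (2352/121)z - 14112/121. Dividing through by 2352/121 gives the monic gcd z² - z - 6.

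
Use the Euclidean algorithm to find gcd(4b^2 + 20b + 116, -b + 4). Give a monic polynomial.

1

Repeated division with remainder:
  4b^2 + 20b + 116 = (-4b - 36)(-b + 4) + (260)
  -b + 4 = (-(1/260)b + 1/65)(260) + (0)
The last nonzero remainder is the constant 260, so the polynomials are coprime and gcd = 1.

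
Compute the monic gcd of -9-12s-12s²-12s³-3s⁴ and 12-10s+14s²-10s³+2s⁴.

1+s²

Euclidean algorithm in ℚ[s]:
  -3s⁴-12s³-12s²-12s-9 = (-3/2)(2s⁴-10s³+14s²-10s+12) + (-27s³+9s²-27s+9)
  2s⁴-10s³+14s²-10s+12 = (-(2/27)s+28/81)(-27s³+9s²-27s+9) + ((80/9)s²+80/9)
  -27s³+9s²-27s+9 = (-(243/80)s+81/80)((80/9)s²+80/9) + (0)
Last nonzero remainder: (80/9)s²+80/9. Dividing through by 80/9 gives the monic gcd s²+1.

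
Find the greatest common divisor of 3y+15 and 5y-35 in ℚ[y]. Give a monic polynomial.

1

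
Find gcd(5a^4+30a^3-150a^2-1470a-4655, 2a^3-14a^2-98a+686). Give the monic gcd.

a^2-49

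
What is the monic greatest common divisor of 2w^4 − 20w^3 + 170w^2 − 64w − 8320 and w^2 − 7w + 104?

w^2 − 7w + 104

Euclidean algorithm in ℚ[w]:
  2w^4 − 20w^3 + 170w^2 − 64w − 8320 = (2w^2 − 6w − 80)(w^2 − 7w + 104) + (0)
The last nonzero remainder w^2 − 7w + 104 is already monic.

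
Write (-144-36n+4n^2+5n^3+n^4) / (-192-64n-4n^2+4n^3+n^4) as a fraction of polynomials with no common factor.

(-3+n)/(-4+n)

Repeated division with remainder:
  n^4+5n^3+4n^2-36n-144 = (n^4+4n^3-4n^2-64n-192) + (n^3+8n^2+28n+48)
  n^4+4n^3-4n^2-64n-192 = (n-4)(n^3+8n^2+28n+48) + (0)
The last nonzero remainder n^3+8n^2+28n+48 is already monic.
Cancel n^3+8n^2+28n+48 from numerator and denominator to get the reduced form.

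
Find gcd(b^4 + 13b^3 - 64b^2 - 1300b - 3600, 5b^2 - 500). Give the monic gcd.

b^2 - 100

By polynomial division,
  b^4 + 13b^3 - 64b^2 - 1300b - 3600 = ((1/5)b^2 + (13/5)b + 36/5)(5b^2 - 500) + (0)
Last nonzero remainder: 5b^2 - 500. Dividing through by 5 gives the monic gcd b^2 - 100.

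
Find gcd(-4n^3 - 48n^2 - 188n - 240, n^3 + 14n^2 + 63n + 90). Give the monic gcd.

By polynomial division,
  -4n^3 - 48n^2 - 188n - 240 = (-4)(n^3 + 14n^2 + 63n + 90) + (8n^2 + 64n + 120)
  n^3 + 14n^2 + 63n + 90 = ((1/8)n + 3/4)(8n^2 + 64n + 120) + (0)
Last nonzero remainder: 8n^2 + 64n + 120. Dividing through by 8 gives the monic gcd n^2 + 8n + 15.

n^2 + 8n + 15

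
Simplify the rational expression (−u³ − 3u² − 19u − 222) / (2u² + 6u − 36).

Apply the Euclidean algorithm:
  −u³ − 3u² − 19u − 222 = (−(1/2)u)(2u² + 6u − 36) + (−37u − 222)
  2u² + 6u − 36 = (−(2/37)u + 6/37)(−37u − 222) + (0)
Last nonzero remainder: −37u − 222. Dividing through by −37 gives the monic gcd u + 6.
Cancel u + 6 from numerator and denominator to get the reduced form.

(−u² + 3u − 37)/(2u − 6)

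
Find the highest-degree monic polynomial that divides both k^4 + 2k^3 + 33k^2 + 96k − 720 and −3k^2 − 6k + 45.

By polynomial division,
  k^4 + 2k^3 + 33k^2 + 96k − 720 = (−(1/3)k^2 − 16)(−3k^2 − 6k + 45) + (0)
Last nonzero remainder: −3k^2 − 6k + 45. Dividing through by −3 gives the monic gcd k^2 + 2k − 15.

k^2 + 2k − 15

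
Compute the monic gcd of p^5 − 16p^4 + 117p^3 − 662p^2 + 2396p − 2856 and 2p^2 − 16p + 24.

Euclidean algorithm in ℚ[p]:
  p^5 − 16p^4 + 117p^3 − 662p^2 + 2396p − 2856 = ((1/2)p^3 − 4p^2 + (41/2)p − 119)(2p^2 − 16p + 24) + (0)
Last nonzero remainder: 2p^2 − 16p + 24. Dividing through by 2 gives the monic gcd p^2 − 8p + 12.

p^2 − 8p + 12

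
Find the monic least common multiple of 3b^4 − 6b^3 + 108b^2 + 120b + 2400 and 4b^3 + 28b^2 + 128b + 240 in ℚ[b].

b^5 + b^4 + 30b^3 + 148b^2 + 920b + 2400

Euclidean algorithm in ℚ[b]:
  3b^4 − 6b^3 + 108b^2 + 120b + 2400 = ((3/4)b − 27/4)(4b^3 + 28b^2 + 128b + 240) + (201b^2 + 804b + 4020)
  4b^3 + 28b^2 + 128b + 240 = ((4/201)b + 4/67)(201b^2 + 804b + 4020) + (0)
Last nonzero remainder: 201b^2 + 804b + 4020. Dividing through by 201 gives the monic gcd b^2 + 4b + 20.
Then lcm(f, g) = f·g / gcd(f, g); expanding and making the result monic gives the answer.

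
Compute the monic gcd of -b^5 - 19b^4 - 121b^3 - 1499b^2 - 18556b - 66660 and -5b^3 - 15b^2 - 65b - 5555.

b^3 + 3b^2 + 13b + 1111

Apply the Euclidean algorithm:
  -b^5 - 19b^4 - 121b^3 - 1499b^2 - 18556b - 66660 = ((1/5)b^2 + (16/5)b + 12)(-5b^3 - 15b^2 - 65b - 5555) + (0)
Last nonzero remainder: -5b^3 - 15b^2 - 65b - 5555. Dividing through by -5 gives the monic gcd b^3 + 3b^2 + 13b + 1111.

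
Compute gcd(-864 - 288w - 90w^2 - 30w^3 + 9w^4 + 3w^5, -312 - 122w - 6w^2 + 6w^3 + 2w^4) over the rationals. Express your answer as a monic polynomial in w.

Apply the Euclidean algorithm:
  3w^5 + 9w^4 - 30w^3 - 90w^2 - 288w - 864 = ((3/2)w)(2w^4 + 6w^3 - 6w^2 - 122w - 312) + (-21w^3 + 93w^2 + 180w - 864)
  2w^4 + 6w^3 - 6w^2 - 122w - 312 = (-(2/21)w - 104/147)(-21w^3 + 93w^2 + 180w - 864) + ((3770/49)w^2 - (3770/49)w - 45240/49)
  -21w^3 + 93w^2 + 180w - 864 = (-(1029/3770)w + 1764/1885)((3770/49)w^2 - (3770/49)w - 45240/49) + (0)
Last nonzero remainder: (3770/49)w^2 - (3770/49)w - 45240/49. Dividing through by 3770/49 gives the monic gcd w^2 - w - 12.

-12 - w + w^2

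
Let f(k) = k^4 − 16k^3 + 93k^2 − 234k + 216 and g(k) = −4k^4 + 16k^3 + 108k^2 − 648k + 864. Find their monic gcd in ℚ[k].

k^3 − 10k^2 + 33k − 36

Apply the Euclidean algorithm:
  k^4 − 16k^3 + 93k^2 − 234k + 216 = (−1/4)(−4k^4 + 16k^3 + 108k^2 − 648k + 864) + (−12k^3 + 120k^2 − 396k + 432)
  −4k^4 + 16k^3 + 108k^2 − 648k + 864 = ((1/3)k + 2)(−12k^3 + 120k^2 − 396k + 432) + (0)
Last nonzero remainder: −12k^3 + 120k^2 − 396k + 432. Dividing through by −12 gives the monic gcd k^3 − 10k^2 + 33k − 36.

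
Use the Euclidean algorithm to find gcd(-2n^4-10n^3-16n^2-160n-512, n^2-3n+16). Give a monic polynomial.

n^2-3n+16

Repeated division with remainder:
  -2n^4-10n^3-16n^2-160n-512 = (-2n^2-16n-32)(n^2-3n+16) + (0)
The last nonzero remainder n^2-3n+16 is already monic.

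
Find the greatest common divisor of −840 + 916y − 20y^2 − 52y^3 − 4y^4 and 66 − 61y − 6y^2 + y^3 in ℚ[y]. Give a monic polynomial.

Apply the Euclidean algorithm:
  −4y^4 − 52y^3 − 20y^2 + 916y − 840 = (−4y − 76)(y^3 − 6y^2 − 61y + 66) + (−720y^2 − 3456y + 4176)
  y^3 − 6y^2 − 61y + 66 = (−(1/720)y + 3/200)(−720y^2 − 3456y + 4176) + (−(84/25)y + 84/25)
  −720y^2 − 3456y + 4176 = ((1500/7)y + 8700/7)(−(84/25)y + 84/25) + (0)
Last nonzero remainder: −(84/25)y + 84/25. Dividing through by −84/25 gives the monic gcd y − 1.

−1 + y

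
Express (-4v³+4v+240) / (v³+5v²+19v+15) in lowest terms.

(-4v+16)/(v+1)

Apply the Euclidean algorithm:
  -4v³+4v+240 = (-4)(v³+5v²+19v+15) + (20v²+80v+300)
  v³+5v²+19v+15 = ((1/20)v+1/20)(20v²+80v+300) + (0)
Last nonzero remainder: 20v²+80v+300. Dividing through by 20 gives the monic gcd v²+4v+15.
Cancel v²+4v+15 from numerator and denominator to get the reduced form.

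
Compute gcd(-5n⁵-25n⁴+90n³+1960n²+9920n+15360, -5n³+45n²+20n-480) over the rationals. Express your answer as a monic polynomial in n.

n²-5n-24

Apply the Euclidean algorithm:
  -5n⁵-25n⁴+90n³+1960n²+9920n+15360 = (n²+14n+112)(-5n³+45n²+20n-480) + (-2880n²+14400n+69120)
  -5n³+45n²+20n-480 = ((1/576)n-1/144)(-2880n²+14400n+69120) + (0)
Last nonzero remainder: -2880n²+14400n+69120. Dividing through by -2880 gives the monic gcd n²-5n-24.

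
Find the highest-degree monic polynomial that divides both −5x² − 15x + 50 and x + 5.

Euclidean algorithm in ℚ[x]:
  −5x² − 15x + 50 = (−5x + 10)(x + 5) + (0)
The last nonzero remainder x + 5 is already monic.

x + 5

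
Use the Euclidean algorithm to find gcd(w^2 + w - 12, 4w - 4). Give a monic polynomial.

1

Apply the Euclidean algorithm:
  w^2 + w - 12 = ((1/4)w + 1/2)(4w - 4) + (-10)
  4w - 4 = (-(2/5)w + 2/5)(-10) + (0)
The last nonzero remainder is the constant -10, so the polynomials are coprime and gcd = 1.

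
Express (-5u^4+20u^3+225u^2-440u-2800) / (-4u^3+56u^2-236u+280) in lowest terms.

Apply the Euclidean algorithm:
  -5u^4+20u^3+225u^2-440u-2800 = ((5/4)u+25/2)(-4u^3+56u^2-236u+280) + (-180u^2+2160u-6300)
  -4u^3+56u^2-236u+280 = ((1/45)u-2/45)(-180u^2+2160u-6300) + (0)
Last nonzero remainder: -180u^2+2160u-6300. Dividing through by -180 gives the monic gcd u^2-12u+35.
Cancel u^2-12u+35 from numerator and denominator to get the reduced form.

(5u^2+40u+80)/(4u-8)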